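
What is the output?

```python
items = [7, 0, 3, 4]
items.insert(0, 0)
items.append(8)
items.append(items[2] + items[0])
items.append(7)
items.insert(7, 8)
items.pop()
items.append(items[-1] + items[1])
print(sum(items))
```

insert 0 at 0 → [0, 7, 0, 3, 4]
append 8 → [0, 7, 0, 3, 4, 8]
append items[2]+items[0] = 0+0 = 0 → [0, 7, 0, 3, 4, 8, 0]
append 7 → [0, 7, 0, 3, 4, 8, 0, 7]
insert 8 at 7 → [0, 7, 0, 3, 4, 8, 0, 8, 7]
pop() removes 7 → [0, 7, 0, 3, 4, 8, 0, 8]
append items[-1]+items[1] = 8+7 = 15 → [0, 7, 0, 3, 4, 8, 0, 8, 15]
sum = 45

45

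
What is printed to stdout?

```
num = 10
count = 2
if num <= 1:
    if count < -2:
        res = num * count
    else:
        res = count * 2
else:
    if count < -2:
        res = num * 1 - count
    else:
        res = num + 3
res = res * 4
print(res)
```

num=10, count=2
num <= 1 is False; count < -2 is False
→ res = num + 3 = 13
res = 13*4 = 52

52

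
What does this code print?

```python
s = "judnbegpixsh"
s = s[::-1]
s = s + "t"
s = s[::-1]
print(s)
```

reverse → 'hsxipgebnduj'
+ 't' → 'hsxipgebndujt'
reverse → 'tjudnbegpixsh'

tjudnbegpixsh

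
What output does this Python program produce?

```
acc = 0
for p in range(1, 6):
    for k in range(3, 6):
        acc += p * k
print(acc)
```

p=1,k=3: acc = 0+3 = 3
p=1,k=4: acc = 3+4 = 7
p=1,k=5: acc = 7+5 = 12
p=2,k=3: acc = 12+6 = 18
p=2,k=4: acc = 18+8 = 26
p=2,k=5: acc = 26+10 = 36
p=3,k=3: acc = 36+9 = 45
p=3,k=4: acc = 45+12 = 57
p=3,k=5: acc = 57+15 = 72
p=4,k=3: acc = 72+12 = 84
p=4,k=4: acc = 84+16 = 100
p=4,k=5: acc = 100+20 = 120
p=5,k=3: acc = 120+15 = 135
p=5,k=4: acc = 135+20 = 155
p=5,k=5: acc = 155+25 = 180

180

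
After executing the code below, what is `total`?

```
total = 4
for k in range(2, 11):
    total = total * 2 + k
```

3572

k=2: total = 4*2+2 = 10
k=3: total = 10*2+3 = 23
k=4: total = 23*2+4 = 50
k=5: total = 50*2+5 = 105
k=6: total = 105*2+6 = 216
k=7: total = 216*2+7 = 439
k=8: total = 439*2+8 = 886
k=9: total = 886*2+9 = 1781
k=10: total = 1781*2+10 = 3572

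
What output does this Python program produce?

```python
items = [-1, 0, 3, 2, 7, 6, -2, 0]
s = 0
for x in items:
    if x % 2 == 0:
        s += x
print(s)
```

x=-1: not even
x=0: even, s = 0+0 = 0
x=3: not even
x=2: even, s = 0+2 = 2
x=7: not even
x=6: even, s = 2+6 = 8
x=-2: even, s = 8+(-2) = 6
x=0: even, s = 6+0 = 6

6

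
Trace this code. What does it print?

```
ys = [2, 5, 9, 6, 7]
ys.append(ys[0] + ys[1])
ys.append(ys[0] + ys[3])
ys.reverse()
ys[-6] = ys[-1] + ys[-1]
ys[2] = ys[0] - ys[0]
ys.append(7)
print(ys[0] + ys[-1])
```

append ys[0]+ys[1] = 2+5 = 7 → [2, 5, 9, 6, 7, 7]
append ys[0]+ys[3] = 2+6 = 8 → [2, 5, 9, 6, 7, 7, 8]
reverse → [8, 7, 7, 6, 9, 5, 2]
ys[-6] = ys[-1]+ys[-1] = 2+2 = 4 → [8, 4, 7, 6, 9, 5, 2]
ys[2] = ys[0]-ys[0] = 8-8 = 0 → [8, 4, 0, 6, 9, 5, 2]
append 7 → [8, 4, 0, 6, 9, 5, 2, 7]
ys[0]+ys[-1] = 8+7 = 15

15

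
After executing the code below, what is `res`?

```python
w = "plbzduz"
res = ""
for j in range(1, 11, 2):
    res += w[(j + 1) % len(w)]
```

j=1: add w[2]='b' → 'b'
j=3: add w[4]='d' → 'bd'
j=5: add w[6]='z' → 'bdz'
j=7: add w[1]='l' → 'bdzl'
j=9: add w[3]='z' → 'bdzlz'

'bdzlz'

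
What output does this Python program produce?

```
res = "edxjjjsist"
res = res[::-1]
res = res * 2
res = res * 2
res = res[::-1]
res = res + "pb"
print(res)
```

reverse → 'tsisjjjxde'
repeat ×2 → 'tsisjjjxdetsisjjjxde'
repeat ×2 → 'tsisjjjxdetsisjjjxdetsisjjjxdetsisjjjxde'
reverse → 'edxjjjsistedxjjjsistedxjjjsistedxjjjsist'
+ 'pb' → 'edxjjjsistedxjjjsistedxjjjsistedxjjjsistpb'

edxjjjsistedxjjjsistedxjjjsistedxjjjsistpb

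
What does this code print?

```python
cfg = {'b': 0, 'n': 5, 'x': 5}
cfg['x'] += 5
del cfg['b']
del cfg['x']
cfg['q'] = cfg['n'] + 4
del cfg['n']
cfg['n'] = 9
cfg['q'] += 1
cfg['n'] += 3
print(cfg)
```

{'q': 10, 'n': 12}

cfg['x'] = 5+5 = 10 → {'b': 0, 'n': 5, 'x': 10}
del 'b' → {'n': 5, 'x': 10}
del 'x' → {'n': 5}
cfg['q'] = cfg['n']+4 = 9 → {'n': 5, 'q': 9}
del 'n' → {'q': 9}
cfg['n'] = 9 → {'q': 9, 'n': 9}
cfg['q'] = 9+1 = 10 → {'q': 10, 'n': 9}
cfg['n'] = 9+3 = 12 → {'q': 10, 'n': 12}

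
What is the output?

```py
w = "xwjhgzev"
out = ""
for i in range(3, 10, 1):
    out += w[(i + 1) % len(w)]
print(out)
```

i=3: add w[4]='g' → 'g'
i=4: add w[5]='z' → 'gz'
i=5: add w[6]='e' → 'gze'
i=6: add w[7]='v' → 'gzev'
i=7: add w[0]='x' → 'gzevx'
i=8: add w[1]='w' → 'gzevxw'
i=9: add w[2]='j' → 'gzevxwj'

gzevxwj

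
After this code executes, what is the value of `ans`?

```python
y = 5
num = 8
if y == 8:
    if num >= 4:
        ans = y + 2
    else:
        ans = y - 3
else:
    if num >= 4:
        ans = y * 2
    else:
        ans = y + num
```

y=5, num=8
y == 8 is False; num >= 4 is True
→ ans = y * 2 = 10

10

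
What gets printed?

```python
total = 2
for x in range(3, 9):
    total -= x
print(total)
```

x=3: total = 2-3 = -1
x=4: total = (-1)-4 = -5
x=5: total = (-5)-5 = -10
x=6: total = (-10)-6 = -16
x=7: total = (-16)-7 = -23
x=8: total = (-23)-8 = -31

-31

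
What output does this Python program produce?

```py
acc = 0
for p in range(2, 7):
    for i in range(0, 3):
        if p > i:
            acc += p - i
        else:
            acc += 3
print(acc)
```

48

p=2,i=0: 2>0, acc = 0+2 = 2
p=2,i=1: 2>1, acc = 2+1 = 3
p=2,i=2: not 2>2, acc = 3+3 = 6
p=3,i=0: 3>0, acc = 6+3 = 9
p=3,i=1: 3>1, acc = 9+2 = 11
p=3,i=2: 3>2, acc = 11+1 = 12
p=4,i=0: 4>0, acc = 12+4 = 16
p=4,i=1: 4>1, acc = 16+3 = 19
p=4,i=2: 4>2, acc = 19+2 = 21
p=5,i=0: 5>0, acc = 21+5 = 26
p=5,i=1: 5>1, acc = 26+4 = 30
p=5,i=2: 5>2, acc = 30+3 = 33
p=6,i=0: 6>0, acc = 33+6 = 39
p=6,i=1: 6>1, acc = 39+5 = 44
p=6,i=2: 6>2, acc = 44+4 = 48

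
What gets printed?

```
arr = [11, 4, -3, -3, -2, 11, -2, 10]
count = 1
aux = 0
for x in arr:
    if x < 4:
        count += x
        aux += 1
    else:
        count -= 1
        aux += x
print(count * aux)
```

-520

x=11: not <4, count = 1-1 = 0; aux=11
x=4: not <4, count = 0-1 = -1; aux=15
x=-3: <4, count = (-1)+(-3) = -4; aux=16
x=-3: <4, count = (-4)+(-3) = -7; aux=17
x=-2: <4, count = (-7)+(-2) = -9; aux=18
x=11: not <4, count = (-9)-1 = -10; aux=29
x=-2: <4, count = (-10)+(-2) = -12; aux=30
x=10: not <4, count = (-12)-1 = -13; aux=40
count*aux = (-13)*40 = -520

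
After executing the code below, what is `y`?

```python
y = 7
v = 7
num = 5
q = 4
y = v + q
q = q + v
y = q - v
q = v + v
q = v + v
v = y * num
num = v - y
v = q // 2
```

y = 7+4 = 11
q = 4+7 = 11
y = 11-7 = 4
q = 7+7 = 14
q = 7+7 = 14
v = 4*5 = 20
num = 20-4 = 16
v = 14//2 = 7

4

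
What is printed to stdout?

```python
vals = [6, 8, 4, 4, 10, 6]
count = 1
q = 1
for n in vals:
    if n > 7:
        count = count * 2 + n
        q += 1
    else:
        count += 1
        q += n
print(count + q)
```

n=6: not >7, count = 1+1 = 2; q=7
n=8: >7, count = 2*2+8 = 12; q=8
n=4: not >7, count = 12+1 = 13; q=12
n=4: not >7, count = 13+1 = 14; q=16
n=10: >7, count = 14*2+10 = 38; q=17
n=6: not >7, count = 38+1 = 39; q=23
count+q = 39+23 = 62

62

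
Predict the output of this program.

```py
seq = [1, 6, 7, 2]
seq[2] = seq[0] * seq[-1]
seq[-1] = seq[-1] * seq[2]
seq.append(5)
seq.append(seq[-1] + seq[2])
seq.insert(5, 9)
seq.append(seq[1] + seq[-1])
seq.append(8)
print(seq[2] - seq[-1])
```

seq[2] = seq[0]*seq[-1] = 1*2 = 2 → [1, 6, 2, 2]
seq[-1] = seq[-1]*seq[2] = 2*2 = 4 → [1, 6, 2, 4]
append 5 → [1, 6, 2, 4, 5]
append seq[-1]+seq[2] = 5+2 = 7 → [1, 6, 2, 4, 5, 7]
insert 9 at 5 → [1, 6, 2, 4, 5, 9, 7]
append seq[1]+seq[-1] = 6+7 = 13 → [1, 6, 2, 4, 5, 9, 7, 13]
append 8 → [1, 6, 2, 4, 5, 9, 7, 13, 8]
seq[2]-seq[-1] = 2-8 = -6

-6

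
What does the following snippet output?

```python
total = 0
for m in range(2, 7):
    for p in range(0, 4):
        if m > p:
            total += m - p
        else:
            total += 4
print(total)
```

63

m=2,p=0: 2>0, total = 0+2 = 2
m=2,p=1: 2>1, total = 2+1 = 3
m=2,p=2: not 2>2, total = 3+4 = 7
m=2,p=3: not 2>3, total = 7+4 = 11
m=3,p=0: 3>0, total = 11+3 = 14
m=3,p=1: 3>1, total = 14+2 = 16
m=3,p=2: 3>2, total = 16+1 = 17
m=3,p=3: not 3>3, total = 17+4 = 21
m=4,p=0: 4>0, total = 21+4 = 25
m=4,p=1: 4>1, total = 25+3 = 28
m=4,p=2: 4>2, total = 28+2 = 30
m=4,p=3: 4>3, total = 30+1 = 31
m=5,p=0: 5>0, total = 31+5 = 36
m=5,p=1: 5>1, total = 36+4 = 40
m=5,p=2: 5>2, total = 40+3 = 43
m=5,p=3: 5>3, total = 43+2 = 45
m=6,p=0: 6>0, total = 45+6 = 51
m=6,p=1: 6>1, total = 51+5 = 56
m=6,p=2: 6>2, total = 56+4 = 60
m=6,p=3: 6>3, total = 60+3 = 63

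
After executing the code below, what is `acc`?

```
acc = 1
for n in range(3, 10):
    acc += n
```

43

n=3: acc = 1+3 = 4
n=4: acc = 4+4 = 8
n=5: acc = 8+5 = 13
n=6: acc = 13+6 = 19
n=7: acc = 19+7 = 26
n=8: acc = 26+8 = 34
n=9: acc = 34+9 = 43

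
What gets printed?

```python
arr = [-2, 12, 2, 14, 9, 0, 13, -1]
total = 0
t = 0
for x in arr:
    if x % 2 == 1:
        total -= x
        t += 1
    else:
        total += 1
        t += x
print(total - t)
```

-45

x=-2: not odd, total = 0+1 = 1; t=-2
x=12: not odd, total = 1+1 = 2; t=10
x=2: not odd, total = 2+1 = 3; t=12
x=14: not odd, total = 3+1 = 4; t=26
x=9: odd, total = 4-9 = -5; t=27
x=0: not odd, total = (-5)+1 = -4; t=27
x=13: odd, total = (-4)-13 = -17; t=28
x=-1: odd, total = (-17)-(-1) = -16; t=29
total-t = (-16)-29 = -45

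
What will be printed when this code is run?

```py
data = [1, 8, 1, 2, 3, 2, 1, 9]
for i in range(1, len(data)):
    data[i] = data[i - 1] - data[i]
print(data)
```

i=1: data[1] = 1-8 = -7 → [1, -7, 1, 2, 3, 2, 1, 9]
i=2: data[2] = (-7)-1 = -8 → [1, -7, -8, 2, 3, 2, 1, 9]
i=3: data[3] = (-8)-2 = -10 → [1, -7, -8, -10, 3, 2, 1, 9]
i=4: data[4] = (-10)-3 = -13 → [1, -7, -8, -10, -13, 2, 1, 9]
i=5: data[5] = (-13)-2 = -15 → [1, -7, -8, -10, -13, -15, 1, 9]
i=6: data[6] = (-15)-1 = -16 → [1, -7, -8, -10, -13, -15, -16, 9]
i=7: data[7] = (-16)-9 = -25 → [1, -7, -8, -10, -13, -15, -16, -25]

[1, -7, -8, -10, -13, -15, -16, -25]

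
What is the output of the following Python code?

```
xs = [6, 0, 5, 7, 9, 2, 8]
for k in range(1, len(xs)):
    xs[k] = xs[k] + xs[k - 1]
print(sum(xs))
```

k=1: xs[1] = 0+6 = 6 → [6, 6, 5, 7, 9, 2, 8]
k=2: xs[2] = 5+6 = 11 → [6, 6, 11, 7, 9, 2, 8]
k=3: xs[3] = 7+11 = 18 → [6, 6, 11, 18, 9, 2, 8]
k=4: xs[4] = 9+18 = 27 → [6, 6, 11, 18, 27, 2, 8]
k=5: xs[5] = 2+27 = 29 → [6, 6, 11, 18, 27, 29, 8]
k=6: xs[6] = 8+29 = 37 → [6, 6, 11, 18, 27, 29, 37]
sum = 134

134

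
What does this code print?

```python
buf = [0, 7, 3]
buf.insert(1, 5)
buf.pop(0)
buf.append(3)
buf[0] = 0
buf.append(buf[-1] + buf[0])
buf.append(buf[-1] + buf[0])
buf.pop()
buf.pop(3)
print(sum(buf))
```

insert 5 at 1 → [0, 5, 7, 3]
pop(0) removes 0 → [5, 7, 3]
append 3 → [5, 7, 3, 3]
buf[0] = 0 → [0, 7, 3, 3]
append buf[-1]+buf[0] = 3+0 = 3 → [0, 7, 3, 3, 3]
append buf[-1]+buf[0] = 3+0 = 3 → [0, 7, 3, 3, 3, 3]
pop() removes 3 → [0, 7, 3, 3, 3]
pop(3) removes 3 → [0, 7, 3, 3]
sum = 13

13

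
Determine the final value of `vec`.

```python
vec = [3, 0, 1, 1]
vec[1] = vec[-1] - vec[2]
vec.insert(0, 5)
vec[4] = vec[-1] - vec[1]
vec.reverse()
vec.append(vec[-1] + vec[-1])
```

[-2, 1, 0, 3, 5, 10]

vec[1] = vec[-1]-vec[2] = 1-1 = 0 → [3, 0, 1, 1]
insert 5 at 0 → [5, 3, 0, 1, 1]
vec[4] = vec[-1]-vec[1] = 1-3 = -2 → [5, 3, 0, 1, -2]
reverse → [-2, 1, 0, 3, 5]
append vec[-1]+vec[-1] = 5+5 = 10 → [-2, 1, 0, 3, 5, 10]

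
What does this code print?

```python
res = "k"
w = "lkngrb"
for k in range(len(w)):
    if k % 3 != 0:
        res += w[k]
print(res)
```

k=0: skip
k=1: add 'k' → 'kk'
k=2: add 'n' → 'kkn'
k=3: skip
k=4: add 'r' → 'kknr'
k=5: add 'b' → 'kknrb'

kknrb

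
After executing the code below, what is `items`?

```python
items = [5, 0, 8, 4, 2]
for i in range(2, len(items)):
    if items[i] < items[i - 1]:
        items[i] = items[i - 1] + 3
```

i=2: 8>=0, unchanged → [5, 0, 8, 4, 2]
i=3: 4<8, items[3] = 8+3 = 11 → [5, 0, 8, 11, 2]
i=4: 2<11, items[4] = 11+3 = 14 → [5, 0, 8, 11, 14]

[5, 0, 8, 11, 14]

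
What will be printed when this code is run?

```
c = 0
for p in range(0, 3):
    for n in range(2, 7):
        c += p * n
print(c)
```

p=0,n=2: c = 0+0 = 0
p=0,n=3: c = 0+0 = 0
p=0,n=4: c = 0+0 = 0
p=0,n=5: c = 0+0 = 0
p=0,n=6: c = 0+0 = 0
p=1,n=2: c = 0+2 = 2
p=1,n=3: c = 2+3 = 5
p=1,n=4: c = 5+4 = 9
p=1,n=5: c = 9+5 = 14
p=1,n=6: c = 14+6 = 20
p=2,n=2: c = 20+4 = 24
p=2,n=3: c = 24+6 = 30
p=2,n=4: c = 30+8 = 38
p=2,n=5: c = 38+10 = 48
p=2,n=6: c = 48+12 = 60

60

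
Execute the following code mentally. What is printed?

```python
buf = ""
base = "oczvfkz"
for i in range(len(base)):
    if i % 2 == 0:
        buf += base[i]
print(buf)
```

ozfz

i=0: add 'o' → 'o'
i=1: skip
i=2: add 'z' → 'oz'
i=3: skip
i=4: add 'f' → 'ozf'
i=5: skip
i=6: add 'z' → 'ozfz'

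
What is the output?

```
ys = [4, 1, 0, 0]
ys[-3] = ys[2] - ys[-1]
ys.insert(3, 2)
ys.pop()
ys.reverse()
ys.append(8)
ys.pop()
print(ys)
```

ys[-3] = ys[2]-ys[-1] = 0-0 = 0 → [4, 0, 0, 0]
insert 2 at 3 → [4, 0, 0, 2, 0]
pop() removes 0 → [4, 0, 0, 2]
reverse → [2, 0, 0, 4]
append 8 → [2, 0, 0, 4, 8]
pop() removes 8 → [2, 0, 0, 4]

[2, 0, 0, 4]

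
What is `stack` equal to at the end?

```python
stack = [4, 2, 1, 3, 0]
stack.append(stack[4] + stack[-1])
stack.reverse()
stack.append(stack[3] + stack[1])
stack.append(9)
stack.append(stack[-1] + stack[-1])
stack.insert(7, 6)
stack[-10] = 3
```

append stack[4]+stack[-1] = 0+0 = 0 → [4, 2, 1, 3, 0, 0]
reverse → [0, 0, 3, 1, 2, 4]
append stack[3]+stack[1] = 1+0 = 1 → [0, 0, 3, 1, 2, 4, 1]
append 9 → [0, 0, 3, 1, 2, 4, 1, 9]
append stack[-1]+stack[-1] = 9+9 = 18 → [0, 0, 3, 1, 2, 4, 1, 9, 18]
insert 6 at 7 → [0, 0, 3, 1, 2, 4, 1, 6, 9, 18]
stack[-10] = 3 → [3, 0, 3, 1, 2, 4, 1, 6, 9, 18]

[3, 0, 3, 1, 2, 4, 1, 6, 9, 18]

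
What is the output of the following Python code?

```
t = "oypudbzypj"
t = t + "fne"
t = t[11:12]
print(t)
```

n

+ 'fne' → 'oypudbzypjfne'
slice [11:12] → 'n'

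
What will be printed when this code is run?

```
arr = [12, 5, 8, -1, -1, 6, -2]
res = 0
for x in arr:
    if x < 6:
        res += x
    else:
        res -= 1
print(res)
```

x=12: not <6, res = 0-1 = -1
x=5: <6, res = (-1)+5 = 4
x=8: not <6, res = 4-1 = 3
x=-1: <6, res = 3+(-1) = 2
x=-1: <6, res = 2+(-1) = 1
x=6: not <6, res = 1-1 = 0
x=-2: <6, res = 0+(-2) = -2

-2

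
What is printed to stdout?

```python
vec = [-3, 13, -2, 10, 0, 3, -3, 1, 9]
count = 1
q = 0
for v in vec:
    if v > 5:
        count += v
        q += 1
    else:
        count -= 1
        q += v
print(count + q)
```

26

v=-3: not >5, count = 1-1 = 0; q=-3
v=13: >5, count = 0+13 = 13; q=-2
v=-2: not >5, count = 13-1 = 12; q=-4
v=10: >5, count = 12+10 = 22; q=-3
v=0: not >5, count = 22-1 = 21; q=-3
v=3: not >5, count = 21-1 = 20; q=0
v=-3: not >5, count = 20-1 = 19; q=-3
v=1: not >5, count = 19-1 = 18; q=-2
v=9: >5, count = 18+9 = 27; q=-1
count+q = 27+(-1) = 26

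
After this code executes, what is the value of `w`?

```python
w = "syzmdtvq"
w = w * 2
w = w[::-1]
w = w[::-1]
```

'syzmdtvqsyzmdtvq'

repeat ×2 → 'syzmdtvqsyzmdtvq'
reverse → 'qvtdmzysqvtdmzys'
reverse → 'syzmdtvqsyzmdtvq'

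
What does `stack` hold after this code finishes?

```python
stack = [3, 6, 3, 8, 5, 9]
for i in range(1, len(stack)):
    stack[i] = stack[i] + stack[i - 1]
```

[3, 9, 12, 20, 25, 34]

i=1: stack[1] = 6+3 = 9 → [3, 9, 3, 8, 5, 9]
i=2: stack[2] = 3+9 = 12 → [3, 9, 12, 8, 5, 9]
i=3: stack[3] = 8+12 = 20 → [3, 9, 12, 20, 5, 9]
i=4: stack[4] = 5+20 = 25 → [3, 9, 12, 20, 25, 9]
i=5: stack[5] = 9+25 = 34 → [3, 9, 12, 20, 25, 34]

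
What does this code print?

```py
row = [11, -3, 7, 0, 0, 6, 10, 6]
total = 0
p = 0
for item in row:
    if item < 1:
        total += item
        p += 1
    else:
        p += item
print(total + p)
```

40

item=11: not <1; p=11
item=-3: <1, total = 0+(-3) = -3; p=12
item=7: not <1; p=19
item=0: <1, total = (-3)+0 = -3; p=20
item=0: <1, total = (-3)+0 = -3; p=21
item=6: not <1; p=27
item=10: not <1; p=37
item=6: not <1; p=43
total+p = (-3)+43 = 40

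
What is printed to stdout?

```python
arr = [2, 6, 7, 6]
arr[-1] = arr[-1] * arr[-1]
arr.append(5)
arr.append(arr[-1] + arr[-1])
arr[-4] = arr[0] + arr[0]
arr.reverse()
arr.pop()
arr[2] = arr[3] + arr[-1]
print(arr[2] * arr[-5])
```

100

arr[-1] = arr[-1]*arr[-1] = 6*6 = 36 → [2, 6, 7, 36]
append 5 → [2, 6, 7, 36, 5]
append arr[-1]+arr[-1] = 5+5 = 10 → [2, 6, 7, 36, 5, 10]
arr[-4] = arr[0]+arr[0] = 2+2 = 4 → [2, 6, 4, 36, 5, 10]
reverse → [10, 5, 36, 4, 6, 2]
pop() removes 2 → [10, 5, 36, 4, 6]
arr[2] = arr[3]+arr[-1] = 4+6 = 10 → [10, 5, 10, 4, 6]
arr[2]*arr[-5] = 10*10 = 100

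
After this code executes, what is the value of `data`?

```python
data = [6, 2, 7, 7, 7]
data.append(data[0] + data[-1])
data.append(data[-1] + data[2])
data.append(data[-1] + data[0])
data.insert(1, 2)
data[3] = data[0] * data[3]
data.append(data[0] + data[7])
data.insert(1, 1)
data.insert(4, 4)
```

append data[0]+data[-1] = 6+7 = 13 → [6, 2, 7, 7, 7, 13]
append data[-1]+data[2] = 13+7 = 20 → [6, 2, 7, 7, 7, 13, 20]
append data[-1]+data[0] = 20+6 = 26 → [6, 2, 7, 7, 7, 13, 20, 26]
insert 2 at 1 → [6, 2, 2, 7, 7, 7, 13, 20, 26]
data[3] = data[0]*data[3] = 6*7 = 42 → [6, 2, 2, 42, 7, 7, 13, 20, 26]
append data[0]+data[7] = 6+20 = 26 → [6, 2, 2, 42, 7, 7, 13, 20, 26, 26]
insert 1 at 1 → [6, 1, 2, 2, 42, 7, 7, 13, 20, 26, 26]
insert 4 at 4 → [6, 1, 2, 2, 4, 42, 7, 7, 13, 20, 26, 26]

[6, 1, 2, 2, 4, 42, 7, 7, 13, 20, 26, 26]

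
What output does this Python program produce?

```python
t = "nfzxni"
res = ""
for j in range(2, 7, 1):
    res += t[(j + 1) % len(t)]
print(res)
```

j=2: add t[3]='x' → 'x'
j=3: add t[4]='n' → 'xn'
j=4: add t[5]='i' → 'xni'
j=5: add t[0]='n' → 'xnin'
j=6: add t[1]='f' → 'xninf'

xninf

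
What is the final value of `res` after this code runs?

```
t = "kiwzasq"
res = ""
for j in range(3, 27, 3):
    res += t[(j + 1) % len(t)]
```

j=3: add t[4]='a' → 'a'
j=6: add t[0]='k' → 'ak'
j=9: add t[3]='z' → 'akz'
j=12: add t[6]='q' → 'akzq'
j=15: add t[2]='w' → 'akzqw'
j=18: add t[5]='s' → 'akzqws'
j=21: add t[1]='i' → 'akzqwsi'
j=24: add t[4]='a' → 'akzqwsia'

'akzqwsia'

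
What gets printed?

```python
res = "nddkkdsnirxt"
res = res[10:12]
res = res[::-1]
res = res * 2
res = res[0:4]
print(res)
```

txtx

slice [10:12] → 'xt'
reverse → 'tx'
repeat ×2 → 'txtx'
slice [0:4] → 'txtx'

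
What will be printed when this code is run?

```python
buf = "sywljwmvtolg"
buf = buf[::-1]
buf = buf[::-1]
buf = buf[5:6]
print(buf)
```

reverse → 'glotvmwjlwys'
reverse → 'sywljwmvtolg'
slice [5:6] → 'w'

w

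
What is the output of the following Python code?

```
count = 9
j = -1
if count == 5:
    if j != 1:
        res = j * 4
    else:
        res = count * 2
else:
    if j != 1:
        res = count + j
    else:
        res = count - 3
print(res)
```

8

count=9, j=-1
count == 5 is False; j != 1 is True
→ res = count + j = 8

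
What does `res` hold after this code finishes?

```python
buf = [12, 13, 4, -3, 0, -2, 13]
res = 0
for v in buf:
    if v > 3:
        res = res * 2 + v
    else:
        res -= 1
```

v=12: >3, res = 0*2+12 = 12
v=13: >3, res = 12*2+13 = 37
v=4: >3, res = 37*2+4 = 78
v=-3: not >3, res = 78-1 = 77
v=0: not >3, res = 77-1 = 76
v=-2: not >3, res = 76-1 = 75
v=13: >3, res = 75*2+13 = 163

163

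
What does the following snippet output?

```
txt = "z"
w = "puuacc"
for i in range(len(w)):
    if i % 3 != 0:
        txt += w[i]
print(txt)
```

zuucc

i=0: skip
i=1: add 'u' → 'zu'
i=2: add 'u' → 'zuu'
i=3: skip
i=4: add 'c' → 'zuuc'
i=5: add 'c' → 'zuucc'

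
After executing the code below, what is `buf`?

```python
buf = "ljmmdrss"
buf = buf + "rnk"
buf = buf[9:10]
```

+ 'rnk' → 'ljmmdrssrnk'
slice [9:10] → 'n'

'n'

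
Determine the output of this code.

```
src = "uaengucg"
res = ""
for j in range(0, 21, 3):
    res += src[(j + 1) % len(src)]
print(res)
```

j=0: add src[1]='a' → 'a'
j=3: add src[4]='g' → 'ag'
j=6: add src[7]='g' → 'agg'
j=9: add src[2]='e' → 'agge'
j=12: add src[5]='u' → 'aggeu'
j=15: add src[0]='u' → 'aggeuu'
j=18: add src[3]='n' → 'aggeuun'

aggeuun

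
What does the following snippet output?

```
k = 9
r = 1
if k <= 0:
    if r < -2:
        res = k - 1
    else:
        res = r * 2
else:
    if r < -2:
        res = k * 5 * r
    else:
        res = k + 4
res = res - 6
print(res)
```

k=9, r=1
k <= 0 is False; r < -2 is False
→ res = k + 4 = 13
res = 13-6 = 7

7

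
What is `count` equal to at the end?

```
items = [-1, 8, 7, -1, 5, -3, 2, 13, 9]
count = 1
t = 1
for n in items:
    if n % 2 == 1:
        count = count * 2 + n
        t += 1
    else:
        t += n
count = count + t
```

353

n=-1: odd, count = 1*2+(-1) = 1; t=2
n=8: not odd; t=10
n=7: odd, count = 1*2+7 = 9; t=11
n=-1: odd, count = 9*2+(-1) = 17; t=12
n=5: odd, count = 17*2+5 = 39; t=13
n=-3: odd, count = 39*2+(-3) = 75; t=14
n=2: not odd; t=16
n=13: odd, count = 75*2+13 = 163; t=17
n=9: odd, count = 163*2+9 = 335; t=18
count+t = 335+18 = 353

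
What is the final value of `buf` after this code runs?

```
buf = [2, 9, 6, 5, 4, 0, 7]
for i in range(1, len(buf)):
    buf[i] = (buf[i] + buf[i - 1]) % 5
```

[2, 1, 2, 2, 1, 1, 3]

i=1: buf[1] = (9+2)%5 = 1 → [2, 1, 6, 5, 4, 0, 7]
i=2: buf[2] = (6+1)%5 = 2 → [2, 1, 2, 5, 4, 0, 7]
i=3: buf[3] = (5+2)%5 = 2 → [2, 1, 2, 2, 4, 0, 7]
i=4: buf[4] = (4+2)%5 = 1 → [2, 1, 2, 2, 1, 0, 7]
i=5: buf[5] = (0+1)%5 = 1 → [2, 1, 2, 2, 1, 1, 7]
i=6: buf[6] = (7+1)%5 = 3 → [2, 1, 2, 2, 1, 1, 3]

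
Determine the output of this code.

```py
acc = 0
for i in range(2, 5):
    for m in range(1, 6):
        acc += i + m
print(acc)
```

90

i=2,m=1: acc = 0+3 = 3
i=2,m=2: acc = 3+4 = 7
i=2,m=3: acc = 7+5 = 12
i=2,m=4: acc = 12+6 = 18
i=2,m=5: acc = 18+7 = 25
i=3,m=1: acc = 25+4 = 29
i=3,m=2: acc = 29+5 = 34
i=3,m=3: acc = 34+6 = 40
i=3,m=4: acc = 40+7 = 47
i=3,m=5: acc = 47+8 = 55
i=4,m=1: acc = 55+5 = 60
i=4,m=2: acc = 60+6 = 66
i=4,m=3: acc = 66+7 = 73
i=4,m=4: acc = 73+8 = 81
i=4,m=5: acc = 81+9 = 90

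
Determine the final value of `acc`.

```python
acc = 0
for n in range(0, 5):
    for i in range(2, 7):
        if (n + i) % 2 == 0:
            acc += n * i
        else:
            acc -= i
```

n=0,i=2: even sum, acc = 0+0 = 0
n=0,i=3: odd sum, acc = 0-3 = -3
n=0,i=4: even sum, acc = (-3)+0 = -3
n=0,i=5: odd sum, acc = (-3)-5 = -8
n=0,i=6: even sum, acc = (-8)+0 = -8
n=1,i=2: odd sum, acc = (-8)-2 = -10
n=1,i=3: even sum, acc = (-10)+3 = -7
n=1,i=4: odd sum, acc = (-7)-4 = -11
n=1,i=5: even sum, acc = (-11)+5 = -6
n=1,i=6: odd sum, acc = (-6)-6 = -12
n=2,i=2: even sum, acc = (-12)+4 = -8
n=2,i=3: odd sum, acc = (-8)-3 = -11
n=2,i=4: even sum, acc = (-11)+8 = -3
n=2,i=5: odd sum, acc = (-3)-5 = -8
n=2,i=6: even sum, acc = (-8)+12 = 4
n=3,i=2: odd sum, acc = 4-2 = 2
n=3,i=3: even sum, acc = 2+9 = 11
n=3,i=4: odd sum, acc = 11-4 = 7
n=3,i=5: even sum, acc = 7+15 = 22
n=3,i=6: odd sum, acc = 22-6 = 16
n=4,i=2: even sum, acc = 16+8 = 24
n=4,i=3: odd sum, acc = 24-3 = 21
n=4,i=4: even sum, acc = 21+16 = 37
n=4,i=5: odd sum, acc = 37-5 = 32
n=4,i=6: even sum, acc = 32+24 = 56

56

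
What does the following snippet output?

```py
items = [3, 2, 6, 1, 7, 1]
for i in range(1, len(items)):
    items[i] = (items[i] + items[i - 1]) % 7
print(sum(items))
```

i=1: items[1] = (2+3)%7 = 5 → [3, 5, 6, 1, 7, 1]
i=2: items[2] = (6+5)%7 = 4 → [3, 5, 4, 1, 7, 1]
i=3: items[3] = (1+4)%7 = 5 → [3, 5, 4, 5, 7, 1]
i=4: items[4] = (7+5)%7 = 5 → [3, 5, 4, 5, 5, 1]
i=5: items[5] = (1+5)%7 = 6 → [3, 5, 4, 5, 5, 6]
sum = 28

28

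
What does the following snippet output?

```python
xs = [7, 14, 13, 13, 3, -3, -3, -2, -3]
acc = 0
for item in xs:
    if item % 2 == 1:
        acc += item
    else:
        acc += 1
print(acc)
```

29

item=7: odd, acc = 0+7 = 7
item=14: not odd, acc = 7+1 = 8
item=13: odd, acc = 8+13 = 21
item=13: odd, acc = 21+13 = 34
item=3: odd, acc = 34+3 = 37
item=-3: odd, acc = 37+(-3) = 34
item=-3: odd, acc = 34+(-3) = 31
item=-2: not odd, acc = 31+1 = 32
item=-3: odd, acc = 32+(-3) = 29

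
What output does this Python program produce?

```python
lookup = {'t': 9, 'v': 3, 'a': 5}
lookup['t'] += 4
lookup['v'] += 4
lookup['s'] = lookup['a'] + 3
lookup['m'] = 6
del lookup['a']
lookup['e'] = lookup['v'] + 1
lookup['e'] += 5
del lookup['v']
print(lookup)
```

{'t': 13, 's': 8, 'm': 6, 'e': 13}

lookup['t'] = 9+4 = 13 → {'t': 13, 'v': 3, 'a': 5}
lookup['v'] = 3+4 = 7 → {'t': 13, 'v': 7, 'a': 5}
lookup['s'] = lookup['a']+3 = 8 → {'t': 13, 'v': 7, 'a': 5, 's': 8}
lookup['m'] = 6 → {'t': 13, 'v': 7, 'a': 5, 's': 8, 'm': 6}
del 'a' → {'t': 13, 'v': 7, 's': 8, 'm': 6}
lookup['e'] = lookup['v']+1 = 8 → {'t': 13, 'v': 7, 's': 8, 'm': 6, 'e': 8}
lookup['e'] = 8+5 = 13 → {'t': 13, 'v': 7, 's': 8, 'm': 6, 'e': 13}
del 'v' → {'t': 13, 's': 8, 'm': 6, 'e': 13}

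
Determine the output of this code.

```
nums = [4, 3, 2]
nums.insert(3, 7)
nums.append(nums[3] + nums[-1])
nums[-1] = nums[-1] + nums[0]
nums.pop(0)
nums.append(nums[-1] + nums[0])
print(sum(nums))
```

insert 7 at 3 → [4, 3, 2, 7]
append nums[3]+nums[-1] = 7+7 = 14 → [4, 3, 2, 7, 14]
nums[-1] = nums[-1]+nums[0] = 14+4 = 18 → [4, 3, 2, 7, 18]
pop(0) removes 4 → [3, 2, 7, 18]
append nums[-1]+nums[0] = 18+3 = 21 → [3, 2, 7, 18, 21]
sum = 51

51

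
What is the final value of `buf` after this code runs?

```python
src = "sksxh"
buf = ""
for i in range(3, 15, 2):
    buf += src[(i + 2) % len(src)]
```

'sshkxs'

i=3: add src[0]='s' → 's'
i=5: add src[2]='s' → 'ss'
i=7: add src[4]='h' → 'ssh'
i=9: add src[1]='k' → 'sshk'
i=11: add src[3]='x' → 'sshkx'
i=13: add src[0]='s' → 'sshkxs'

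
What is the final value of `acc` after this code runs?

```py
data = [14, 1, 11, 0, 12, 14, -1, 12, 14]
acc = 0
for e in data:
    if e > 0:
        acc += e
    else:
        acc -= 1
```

76

e=14: >0, acc = 0+14 = 14
e=1: >0, acc = 14+1 = 15
e=11: >0, acc = 15+11 = 26
e=0: not >0, acc = 26-1 = 25
e=12: >0, acc = 25+12 = 37
e=14: >0, acc = 37+14 = 51
e=-1: not >0, acc = 51-1 = 50
e=12: >0, acc = 50+12 = 62
e=14: >0, acc = 62+14 = 76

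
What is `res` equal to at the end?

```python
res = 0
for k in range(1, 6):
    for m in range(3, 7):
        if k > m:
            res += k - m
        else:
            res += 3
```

k=1,m=3: not 1>3, res = 0+3 = 3
k=1,m=4: not 1>4, res = 3+3 = 6
k=1,m=5: not 1>5, res = 6+3 = 9
k=1,m=6: not 1>6, res = 9+3 = 12
k=2,m=3: not 2>3, res = 12+3 = 15
k=2,m=4: not 2>4, res = 15+3 = 18
k=2,m=5: not 2>5, res = 18+3 = 21
k=2,m=6: not 2>6, res = 21+3 = 24
k=3,m=3: not 3>3, res = 24+3 = 27
k=3,m=4: not 3>4, res = 27+3 = 30
k=3,m=5: not 3>5, res = 30+3 = 33
k=3,m=6: not 3>6, res = 33+3 = 36
k=4,m=3: 4>3, res = 36+1 = 37
k=4,m=4: not 4>4, res = 37+3 = 40
k=4,m=5: not 4>5, res = 40+3 = 43
k=4,m=6: not 4>6, res = 43+3 = 46
k=5,m=3: 5>3, res = 46+2 = 48
k=5,m=4: 5>4, res = 48+1 = 49
k=5,m=5: not 5>5, res = 49+3 = 52
k=5,m=6: not 5>6, res = 52+3 = 55

55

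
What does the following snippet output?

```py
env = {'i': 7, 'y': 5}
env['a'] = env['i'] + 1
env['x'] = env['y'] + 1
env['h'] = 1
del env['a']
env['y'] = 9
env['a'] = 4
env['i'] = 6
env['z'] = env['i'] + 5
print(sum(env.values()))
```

env['a'] = env['i']+1 = 8 → {'i': 7, 'y': 5, 'a': 8}
env['x'] = env['y']+1 = 6 → {'i': 7, 'y': 5, 'a': 8, 'x': 6}
env['h'] = 1 → {'i': 7, 'y': 5, 'a': 8, 'x': 6, 'h': 1}
del 'a' → {'i': 7, 'y': 5, 'x': 6, 'h': 1}
env['y'] = 9 → {'i': 7, 'y': 9, 'x': 6, 'h': 1}
env['a'] = 4 → {'i': 7, 'y': 9, 'x': 6, 'h': 1, 'a': 4}
env['i'] = 6 → {'i': 6, 'y': 9, 'x': 6, 'h': 1, 'a': 4}
env['z'] = env['i']+5 = 11 → {'i': 6, 'y': 9, 'x': 6, 'h': 1, 'a': 4, 'z': 11}
sum of values = 37

37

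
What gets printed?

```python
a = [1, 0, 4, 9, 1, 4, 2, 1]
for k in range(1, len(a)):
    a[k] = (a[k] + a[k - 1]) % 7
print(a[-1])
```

k=1: a[1] = (0+1)%7 = 1 → [1, 1, 4, 9, 1, 4, 2, 1]
k=2: a[2] = (4+1)%7 = 5 → [1, 1, 5, 9, 1, 4, 2, 1]
k=3: a[3] = (9+5)%7 = 0 → [1, 1, 5, 0, 1, 4, 2, 1]
k=4: a[4] = (1+0)%7 = 1 → [1, 1, 5, 0, 1, 4, 2, 1]
k=5: a[5] = (4+1)%7 = 5 → [1, 1, 5, 0, 1, 5, 2, 1]
k=6: a[6] = (2+5)%7 = 0 → [1, 1, 5, 0, 1, 5, 0, 1]
k=7: a[7] = (1+0)%7 = 1 → [1, 1, 5, 0, 1, 5, 0, 1]

1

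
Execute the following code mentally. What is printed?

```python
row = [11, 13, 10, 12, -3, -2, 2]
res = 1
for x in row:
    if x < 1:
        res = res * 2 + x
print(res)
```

x=11: not <1
x=13: not <1
x=10: not <1
x=12: not <1
x=-3: <1, res = 1*2+(-3) = -1
x=-2: <1, res = (-1)*2+(-2) = -4
x=2: not <1

-4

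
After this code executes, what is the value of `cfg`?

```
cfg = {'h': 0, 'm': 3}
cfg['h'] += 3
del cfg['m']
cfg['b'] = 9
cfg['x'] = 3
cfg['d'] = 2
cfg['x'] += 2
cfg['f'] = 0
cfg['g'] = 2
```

cfg['h'] = 0+3 = 3 → {'h': 3, 'm': 3}
del 'm' → {'h': 3}
cfg['b'] = 9 → {'h': 3, 'b': 9}
cfg['x'] = 3 → {'h': 3, 'b': 9, 'x': 3}
cfg['d'] = 2 → {'h': 3, 'b': 9, 'x': 3, 'd': 2}
cfg['x'] = 3+2 = 5 → {'h': 3, 'b': 9, 'x': 5, 'd': 2}
cfg['f'] = 0 → {'h': 3, 'b': 9, 'x': 5, 'd': 2, 'f': 0}
cfg['g'] = 2 → {'h': 3, 'b': 9, 'x': 5, 'd': 2, 'f': 0, 'g': 2}

{'h': 3, 'b': 9, 'x': 5, 'd': 2, 'f': 0, 'g': 2}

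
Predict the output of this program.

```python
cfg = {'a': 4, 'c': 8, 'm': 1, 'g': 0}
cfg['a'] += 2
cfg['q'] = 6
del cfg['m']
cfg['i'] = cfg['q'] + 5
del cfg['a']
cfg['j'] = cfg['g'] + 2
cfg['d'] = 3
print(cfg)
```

{'c': 8, 'g': 0, 'q': 6, 'i': 11, 'j': 2, 'd': 3}

cfg['a'] = 4+2 = 6 → {'a': 6, 'c': 8, 'm': 1, 'g': 0}
cfg['q'] = 6 → {'a': 6, 'c': 8, 'm': 1, 'g': 0, 'q': 6}
del 'm' → {'a': 6, 'c': 8, 'g': 0, 'q': 6}
cfg['i'] = cfg['q']+5 = 11 → {'a': 6, 'c': 8, 'g': 0, 'q': 6, 'i': 11}
del 'a' → {'c': 8, 'g': 0, 'q': 6, 'i': 11}
cfg['j'] = cfg['g']+2 = 2 → {'c': 8, 'g': 0, 'q': 6, 'i': 11, 'j': 2}
cfg['d'] = 3 → {'c': 8, 'g': 0, 'q': 6, 'i': 11, 'j': 2, 'd': 3}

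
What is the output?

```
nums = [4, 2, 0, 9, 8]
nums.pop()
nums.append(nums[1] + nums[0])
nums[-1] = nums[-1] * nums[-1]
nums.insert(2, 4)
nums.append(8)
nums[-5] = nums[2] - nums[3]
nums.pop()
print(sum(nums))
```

pop() removes 8 → [4, 2, 0, 9]
append nums[1]+nums[0] = 2+4 = 6 → [4, 2, 0, 9, 6]
nums[-1] = nums[-1]*nums[-1] = 6*6 = 36 → [4, 2, 0, 9, 36]
insert 4 at 2 → [4, 2, 4, 0, 9, 36]
append 8 → [4, 2, 4, 0, 9, 36, 8]
nums[-5] = nums[2]-nums[3] = 4-0 = 4 → [4, 2, 4, 0, 9, 36, 8]
pop() removes 8 → [4, 2, 4, 0, 9, 36]
sum = 55

55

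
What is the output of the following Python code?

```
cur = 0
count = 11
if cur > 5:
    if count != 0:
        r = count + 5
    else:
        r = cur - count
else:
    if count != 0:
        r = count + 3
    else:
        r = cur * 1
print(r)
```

14

cur=0, count=11
cur > 5 is False; count != 0 is True
→ r = count + 3 = 14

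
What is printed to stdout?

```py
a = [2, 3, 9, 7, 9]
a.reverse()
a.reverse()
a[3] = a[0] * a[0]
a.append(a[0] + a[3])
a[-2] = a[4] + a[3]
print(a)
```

[2, 3, 9, 4, 13, 6]

reverse → [9, 7, 9, 3, 2]
reverse → [2, 3, 9, 7, 9]
a[3] = a[0]*a[0] = 2*2 = 4 → [2, 3, 9, 4, 9]
append a[0]+a[3] = 2+4 = 6 → [2, 3, 9, 4, 9, 6]
a[-2] = a[4]+a[3] = 9+4 = 13 → [2, 3, 9, 4, 13, 6]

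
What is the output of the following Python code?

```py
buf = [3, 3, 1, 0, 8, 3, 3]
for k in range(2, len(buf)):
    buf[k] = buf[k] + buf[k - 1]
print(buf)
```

[3, 3, 4, 4, 12, 15, 18]

k=2: buf[2] = 1+3 = 4 → [3, 3, 4, 0, 8, 3, 3]
k=3: buf[3] = 0+4 = 4 → [3, 3, 4, 4, 8, 3, 3]
k=4: buf[4] = 8+4 = 12 → [3, 3, 4, 4, 12, 3, 3]
k=5: buf[5] = 3+12 = 15 → [3, 3, 4, 4, 12, 15, 3]
k=6: buf[6] = 3+15 = 18 → [3, 3, 4, 4, 12, 15, 18]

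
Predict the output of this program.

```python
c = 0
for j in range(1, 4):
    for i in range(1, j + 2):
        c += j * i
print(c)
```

45

j=1,i=1: c = 0+1 = 1
j=1,i=2: c = 1+2 = 3
j=2,i=1: c = 3+2 = 5
j=2,i=2: c = 5+4 = 9
j=2,i=3: c = 9+6 = 15
j=3,i=1: c = 15+3 = 18
j=3,i=2: c = 18+6 = 24
j=3,i=3: c = 24+9 = 33
j=3,i=4: c = 33+12 = 45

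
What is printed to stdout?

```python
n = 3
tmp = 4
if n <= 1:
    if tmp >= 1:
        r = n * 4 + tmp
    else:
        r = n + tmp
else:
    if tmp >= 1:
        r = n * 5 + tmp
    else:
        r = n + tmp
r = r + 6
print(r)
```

n=3, tmp=4
n <= 1 is False; tmp >= 1 is True
→ r = n * 5 + tmp = 19
r = 19+6 = 25

25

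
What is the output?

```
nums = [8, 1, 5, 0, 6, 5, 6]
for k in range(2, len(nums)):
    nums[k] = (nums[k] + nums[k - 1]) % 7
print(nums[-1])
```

2

k=2: nums[2] = (5+1)%7 = 6 → [8, 1, 6, 0, 6, 5, 6]
k=3: nums[3] = (0+6)%7 = 6 → [8, 1, 6, 6, 6, 5, 6]
k=4: nums[4] = (6+6)%7 = 5 → [8, 1, 6, 6, 5, 5, 6]
k=5: nums[5] = (5+5)%7 = 3 → [8, 1, 6, 6, 5, 3, 6]
k=6: nums[6] = (6+3)%7 = 2 → [8, 1, 6, 6, 5, 3, 2]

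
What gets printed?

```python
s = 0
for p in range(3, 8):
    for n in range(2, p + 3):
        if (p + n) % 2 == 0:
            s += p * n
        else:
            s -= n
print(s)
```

p=3,n=2: odd sum, s = 0-2 = -2
p=3,n=3: even sum, s = (-2)+9 = 7
p=3,n=4: odd sum, s = 7-4 = 3
p=3,n=5: even sum, s = 3+15 = 18
p=4,n=2: even sum, s = 18+8 = 26
p=4,n=3: odd sum, s = 26-3 = 23
p=4,n=4: even sum, s = 23+16 = 39
p=4,n=5: odd sum, s = 39-5 = 34
p=4,n=6: even sum, s = 34+24 = 58
p=5,n=2: odd sum, s = 58-2 = 56
p=5,n=3: even sum, s = 56+15 = 71
p=5,n=4: odd sum, s = 71-4 = 67
p=5,n=5: even sum, s = 67+25 = 92
p=5,n=6: odd sum, s = 92-6 = 86
p=5,n=7: even sum, s = 86+35 = 121
p=6,n=2: even sum, s = 121+12 = 133
p=6,n=3: odd sum, s = 133-3 = 130
p=6,n=4: even sum, s = 130+24 = 154
p=6,n=5: odd sum, s = 154-5 = 149
p=6,n=6: even sum, s = 149+36 = 185
p=6,n=7: odd sum, s = 185-7 = 178
p=6,n=8: even sum, s = 178+48 = 226
p=7,n=2: odd sum, s = 226-2 = 224
p=7,n=3: even sum, s = 224+21 = 245
p=7,n=4: odd sum, s = 245-4 = 241
p=7,n=5: even sum, s = 241+35 = 276
p=7,n=6: odd sum, s = 276-6 = 270
p=7,n=7: even sum, s = 270+49 = 319
p=7,n=8: odd sum, s = 319-8 = 311
p=7,n=9: even sum, s = 311+63 = 374

374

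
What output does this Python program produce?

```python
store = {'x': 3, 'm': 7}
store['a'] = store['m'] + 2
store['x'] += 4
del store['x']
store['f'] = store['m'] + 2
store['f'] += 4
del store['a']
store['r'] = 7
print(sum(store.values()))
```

27

store['a'] = store['m']+2 = 9 → {'x': 3, 'm': 7, 'a': 9}
store['x'] = 3+4 = 7 → {'x': 7, 'm': 7, 'a': 9}
del 'x' → {'m': 7, 'a': 9}
store['f'] = store['m']+2 = 9 → {'m': 7, 'a': 9, 'f': 9}
store['f'] = 9+4 = 13 → {'m': 7, 'a': 9, 'f': 13}
del 'a' → {'m': 7, 'f': 13}
store['r'] = 7 → {'m': 7, 'f': 13, 'r': 7}
sum of values = 27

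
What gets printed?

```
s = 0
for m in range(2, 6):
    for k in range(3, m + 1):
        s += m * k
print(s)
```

97

m=3,k=3: s = 0+9 = 9
m=4,k=3: s = 9+12 = 21
m=4,k=4: s = 21+16 = 37
m=5,k=3: s = 37+15 = 52
m=5,k=4: s = 52+20 = 72
m=5,k=5: s = 72+25 = 97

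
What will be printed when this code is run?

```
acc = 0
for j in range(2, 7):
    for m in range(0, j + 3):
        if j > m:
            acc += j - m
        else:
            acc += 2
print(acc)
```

j=2,m=0: 2>0, acc = 0+2 = 2
j=2,m=1: 2>1, acc = 2+1 = 3
j=2,m=2: not 2>2, acc = 3+2 = 5
j=2,m=3: not 2>3, acc = 5+2 = 7
j=2,m=4: not 2>4, acc = 7+2 = 9
j=3,m=0: 3>0, acc = 9+3 = 12
j=3,m=1: 3>1, acc = 12+2 = 14
j=3,m=2: 3>2, acc = 14+1 = 15
j=3,m=3: not 3>3, acc = 15+2 = 17
j=3,m=4: not 3>4, acc = 17+2 = 19
j=3,m=5: not 3>5, acc = 19+2 = 21
j=4,m=0: 4>0, acc = 21+4 = 25
j=4,m=1: 4>1, acc = 25+3 = 28
j=4,m=2: 4>2, acc = 28+2 = 30
j=4,m=3: 4>3, acc = 30+1 = 31
j=4,m=4: not 4>4, acc = 31+2 = 33
j=4,m=5: not 4>5, acc = 33+2 = 35
j=4,m=6: not 4>6, acc = 35+2 = 37
j=5,m=0: 5>0, acc = 37+5 = 42
j=5,m=1: 5>1, acc = 42+4 = 46
j=5,m=2: 5>2, acc = 46+3 = 49
j=5,m=3: 5>3, acc = 49+2 = 51
j=5,m=4: 5>4, acc = 51+1 = 52
j=5,m=5: not 5>5, acc = 52+2 = 54
j=5,m=6: not 5>6, acc = 54+2 = 56
j=5,m=7: not 5>7, acc = 56+2 = 58
j=6,m=0: 6>0, acc = 58+6 = 64
j=6,m=1: 6>1, acc = 64+5 = 69
j=6,m=2: 6>2, acc = 69+4 = 73
j=6,m=3: 6>3, acc = 73+3 = 76
j=6,m=4: 6>4, acc = 76+2 = 78
j=6,m=5: 6>5, acc = 78+1 = 79
j=6,m=6: not 6>6, acc = 79+2 = 81
j=6,m=7: not 6>7, acc = 81+2 = 83
j=6,m=8: not 6>8, acc = 83+2 = 85

85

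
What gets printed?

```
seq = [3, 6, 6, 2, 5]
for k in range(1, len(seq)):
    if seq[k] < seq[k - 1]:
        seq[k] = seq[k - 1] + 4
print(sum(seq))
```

k=1: 6>=3, unchanged → [3, 6, 6, 2, 5]
k=2: 6>=6, unchanged → [3, 6, 6, 2, 5]
k=3: 2<6, seq[3] = 6+4 = 10 → [3, 6, 6, 10, 5]
k=4: 5<10, seq[4] = 10+4 = 14 → [3, 6, 6, 10, 14]
sum = 39

39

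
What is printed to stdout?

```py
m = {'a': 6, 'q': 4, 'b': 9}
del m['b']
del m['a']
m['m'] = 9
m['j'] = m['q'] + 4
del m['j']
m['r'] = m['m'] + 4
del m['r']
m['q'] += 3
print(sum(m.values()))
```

16

del 'b' → {'a': 6, 'q': 4}
del 'a' → {'q': 4}
m['m'] = 9 → {'q': 4, 'm': 9}
m['j'] = m['q']+4 = 8 → {'q': 4, 'm': 9, 'j': 8}
del 'j' → {'q': 4, 'm': 9}
m['r'] = m['m']+4 = 13 → {'q': 4, 'm': 9, 'r': 13}
del 'r' → {'q': 4, 'm': 9}
m['q'] = 4+3 = 7 → {'q': 7, 'm': 9}
sum of values = 16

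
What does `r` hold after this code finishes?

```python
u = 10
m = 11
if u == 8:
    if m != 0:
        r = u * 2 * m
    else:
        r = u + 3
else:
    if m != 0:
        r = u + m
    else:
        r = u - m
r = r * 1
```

u=10, m=11
u == 8 is False; m != 0 is True
→ r = u + m = 21
r = 21*1 = 21

21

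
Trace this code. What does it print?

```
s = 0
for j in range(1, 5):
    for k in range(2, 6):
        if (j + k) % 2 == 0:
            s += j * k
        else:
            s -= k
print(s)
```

j=1,k=2: odd sum, s = 0-2 = -2
j=1,k=3: even sum, s = (-2)+3 = 1
j=1,k=4: odd sum, s = 1-4 = -3
j=1,k=5: even sum, s = (-3)+5 = 2
j=2,k=2: even sum, s = 2+4 = 6
j=2,k=3: odd sum, s = 6-3 = 3
j=2,k=4: even sum, s = 3+8 = 11
j=2,k=5: odd sum, s = 11-5 = 6
j=3,k=2: odd sum, s = 6-2 = 4
j=3,k=3: even sum, s = 4+9 = 13
j=3,k=4: odd sum, s = 13-4 = 9
j=3,k=5: even sum, s = 9+15 = 24
j=4,k=2: even sum, s = 24+8 = 32
j=4,k=3: odd sum, s = 32-3 = 29
j=4,k=4: even sum, s = 29+16 = 45
j=4,k=5: odd sum, s = 45-5 = 40

40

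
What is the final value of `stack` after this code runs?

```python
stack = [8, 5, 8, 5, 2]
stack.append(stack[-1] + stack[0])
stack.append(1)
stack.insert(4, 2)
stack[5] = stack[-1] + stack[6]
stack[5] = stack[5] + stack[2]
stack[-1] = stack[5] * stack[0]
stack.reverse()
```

[152, 10, 19, 2, 5, 8, 5, 8]

append stack[-1]+stack[0] = 2+8 = 10 → [8, 5, 8, 5, 2, 10]
append 1 → [8, 5, 8, 5, 2, 10, 1]
insert 2 at 4 → [8, 5, 8, 5, 2, 2, 10, 1]
stack[5] = stack[-1]+stack[6] = 1+10 = 11 → [8, 5, 8, 5, 2, 11, 10, 1]
stack[5] = stack[5]+stack[2] = 11+8 = 19 → [8, 5, 8, 5, 2, 19, 10, 1]
stack[-1] = stack[5]*stack[0] = 19*8 = 152 → [8, 5, 8, 5, 2, 19, 10, 152]
reverse → [152, 10, 19, 2, 5, 8, 5, 8]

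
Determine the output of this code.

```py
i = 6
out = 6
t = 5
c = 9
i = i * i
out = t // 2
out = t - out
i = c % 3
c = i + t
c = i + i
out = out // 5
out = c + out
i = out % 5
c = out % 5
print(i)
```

0

i = 6*6 = 36
out = 5//2 = 2
out = 5-2 = 3
i = 9%3 = 0
c = 0+5 = 5
c = 0+0 = 0
out = 3//5 = 0
out = 0+0 = 0
i = 0%5 = 0
c = 0%5 = 0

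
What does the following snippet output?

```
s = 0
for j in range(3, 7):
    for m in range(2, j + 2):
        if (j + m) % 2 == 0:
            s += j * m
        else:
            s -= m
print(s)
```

104

j=3,m=2: odd sum, s = 0-2 = -2
j=3,m=3: even sum, s = (-2)+9 = 7
j=3,m=4: odd sum, s = 7-4 = 3
j=4,m=2: even sum, s = 3+8 = 11
j=4,m=3: odd sum, s = 11-3 = 8
j=4,m=4: even sum, s = 8+16 = 24
j=4,m=5: odd sum, s = 24-5 = 19
j=5,m=2: odd sum, s = 19-2 = 17
j=5,m=3: even sum, s = 17+15 = 32
j=5,m=4: odd sum, s = 32-4 = 28
j=5,m=5: even sum, s = 28+25 = 53
j=5,m=6: odd sum, s = 53-6 = 47
j=6,m=2: even sum, s = 47+12 = 59
j=6,m=3: odd sum, s = 59-3 = 56
j=6,m=4: even sum, s = 56+24 = 80
j=6,m=5: odd sum, s = 80-5 = 75
j=6,m=6: even sum, s = 75+36 = 111
j=6,m=7: odd sum, s = 111-7 = 104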